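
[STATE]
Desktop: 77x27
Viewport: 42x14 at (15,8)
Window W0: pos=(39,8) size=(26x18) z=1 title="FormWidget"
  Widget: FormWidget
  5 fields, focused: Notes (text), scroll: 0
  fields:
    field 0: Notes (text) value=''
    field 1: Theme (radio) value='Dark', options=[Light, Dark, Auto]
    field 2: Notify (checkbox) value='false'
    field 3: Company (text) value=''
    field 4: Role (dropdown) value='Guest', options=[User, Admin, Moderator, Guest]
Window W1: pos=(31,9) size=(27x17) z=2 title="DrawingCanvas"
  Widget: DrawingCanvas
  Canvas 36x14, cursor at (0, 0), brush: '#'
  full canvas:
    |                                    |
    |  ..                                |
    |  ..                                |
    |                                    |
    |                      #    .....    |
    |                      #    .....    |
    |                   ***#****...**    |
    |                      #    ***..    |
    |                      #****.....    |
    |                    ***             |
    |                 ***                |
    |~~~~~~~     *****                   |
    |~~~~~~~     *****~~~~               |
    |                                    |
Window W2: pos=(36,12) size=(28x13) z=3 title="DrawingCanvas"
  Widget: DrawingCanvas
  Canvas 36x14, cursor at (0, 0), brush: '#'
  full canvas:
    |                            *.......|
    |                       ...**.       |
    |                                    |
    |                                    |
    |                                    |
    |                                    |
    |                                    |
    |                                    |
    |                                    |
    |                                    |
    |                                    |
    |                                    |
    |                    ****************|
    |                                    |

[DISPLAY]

                        ┏━━━━━━━━━━━━━━━━━
                ┏━━━━━━━━━━━━━━━━━━━━━━━━━
                ┃ DrawingCanvas           
                ┠─────────────────────────
                ┃+   ┏━━━━━━━━━━━━━━━━━━━━
                ┃  ..┃ DrawingCanvas      
                ┃  ..┠────────────────────
                ┃    ┃+                   
                ┃    ┃                    
                ┃    ┃                    
                ┃    ┃                    
                ┃    ┃                    
                ┃    ┃                    
                ┃    ┃                    


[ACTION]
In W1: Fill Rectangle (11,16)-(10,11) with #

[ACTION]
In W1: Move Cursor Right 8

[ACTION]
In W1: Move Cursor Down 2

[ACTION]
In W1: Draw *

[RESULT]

                        ┏━━━━━━━━━━━━━━━━━
                ┏━━━━━━━━━━━━━━━━━━━━━━━━━
                ┃ DrawingCanvas           
                ┠─────────────────────────
                ┃    ┏━━━━━━━━━━━━━━━━━━━━
                ┃  ..┃ DrawingCanvas      
                ┃  ..┠────────────────────
                ┃    ┃+                   
                ┃    ┃                    
                ┃    ┃                    
                ┃    ┃                    
                ┃    ┃                    
                ┃    ┃                    
                ┃    ┃                    


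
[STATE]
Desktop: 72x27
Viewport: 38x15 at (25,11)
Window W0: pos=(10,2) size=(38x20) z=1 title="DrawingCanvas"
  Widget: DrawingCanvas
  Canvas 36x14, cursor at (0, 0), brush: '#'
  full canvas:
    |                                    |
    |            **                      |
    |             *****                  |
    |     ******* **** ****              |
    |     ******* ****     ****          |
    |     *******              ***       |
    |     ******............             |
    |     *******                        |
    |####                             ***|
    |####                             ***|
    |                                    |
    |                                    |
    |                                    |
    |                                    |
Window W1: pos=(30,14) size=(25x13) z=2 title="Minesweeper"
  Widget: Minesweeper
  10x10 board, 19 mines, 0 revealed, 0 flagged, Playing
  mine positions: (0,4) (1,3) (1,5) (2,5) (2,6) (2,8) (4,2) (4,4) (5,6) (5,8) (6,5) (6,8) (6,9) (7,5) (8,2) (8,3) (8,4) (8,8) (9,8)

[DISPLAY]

.........             ┃               
                      ┃               
                   ***┃               
     ┏━━━━━━━━━━━━━━━━━━━━━━━┓        
     ┃ Minesweeper           ┃        
     ┠───────────────────────┨        
     ┃■■■■■■■■■■             ┃        
     ┃■■■■■■■■■■             ┃        
     ┃■■■■■■■■■■             ┃        
     ┃■■■■■■■■■■             ┃        
━━━━━┃■■■■■■■■■■             ┃        
     ┃■■■■■■■■■■             ┃        
     ┃■■■■■■■■■■             ┃        
     ┃■■■■■■■■■■             ┃        
     ┃■■■■■■■■■■             ┃        


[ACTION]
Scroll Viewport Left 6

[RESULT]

***............             ┃         
****                        ┃         
                         ***┃         
           ┏━━━━━━━━━━━━━━━━━━━━━━━┓  
           ┃ Minesweeper           ┃  
           ┠───────────────────────┨  
           ┃■■■■■■■■■■             ┃  
           ┃■■■■■■■■■■             ┃  
           ┃■■■■■■■■■■             ┃  
           ┃■■■■■■■■■■             ┃  
━━━━━━━━━━━┃■■■■■■■■■■             ┃  
           ┃■■■■■■■■■■             ┃  
           ┃■■■■■■■■■■             ┃  
           ┃■■■■■■■■■■             ┃  
           ┃■■■■■■■■■■             ┃  


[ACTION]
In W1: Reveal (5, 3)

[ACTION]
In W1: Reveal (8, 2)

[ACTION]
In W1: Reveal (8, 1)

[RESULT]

***............             ┃         
****                        ┃         
                         ***┃         
           ┏━━━━━━━━━━━━━━━━━━━━━━━┓  
           ┃ Minesweeper           ┃  
           ┠───────────────────────┨  
           ┃■■■■✹■■■■■             ┃  
           ┃■■■✹■✹■■■■             ┃  
           ┃■■■■■✹✹■✹■             ┃  
           ┃■■■■■■■■■■             ┃  
━━━━━━━━━━━┃■■✹■✹■■■■■             ┃  
           ┃■■■2■■✹■✹■             ┃  
           ┃■■■■■✹■■✹✹             ┃  
           ┃■■■■■✹■■■■             ┃  
           ┃■■✹✹✹■■■✹■             ┃  


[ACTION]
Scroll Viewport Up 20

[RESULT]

                                      
                                      
━━━━━━━━━━━━━━━━━━━━━━━━━━━━┓         
Canvas                      ┃         
────────────────────────────┨         
                            ┃         
    **                      ┃         
     *****                  ┃         
**** **** ****              ┃         
**** ****     ****          ┃         
****              ***       ┃         
***............             ┃         
****                        ┃         
                         ***┃         
           ┏━━━━━━━━━━━━━━━━━━━━━━━┓  


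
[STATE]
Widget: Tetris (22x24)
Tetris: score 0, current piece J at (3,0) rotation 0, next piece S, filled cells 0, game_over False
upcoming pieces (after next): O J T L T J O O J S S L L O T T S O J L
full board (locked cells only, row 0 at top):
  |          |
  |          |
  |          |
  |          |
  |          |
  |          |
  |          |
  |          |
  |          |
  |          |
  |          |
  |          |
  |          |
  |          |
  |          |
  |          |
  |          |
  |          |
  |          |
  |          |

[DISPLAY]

   █      │Next:      
   ███    │ ░░        
          │░░         
          │           
          │           
          │           
          │Score:     
          │0          
          │           
          │           
          │           
          │           
          │           
          │           
          │           
          │           
          │           
          │           
          │           
          │           
          │           
          │           
          │           
          │           


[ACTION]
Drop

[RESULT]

          │Next:      
   █      │ ░░        
   ███    │░░         
          │           
          │           
          │           
          │Score:     
          │0          
          │           
          │           
          │           
          │           
          │           
          │           
          │           
          │           
          │           
          │           
          │           
          │           
          │           
          │           
          │           
          │           


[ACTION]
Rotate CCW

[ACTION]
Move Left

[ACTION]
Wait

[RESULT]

          │Next:      
          │ ░░        
   █      │░░         
   █      │           
  ██      │           
          │           
          │Score:     
          │0          
          │           
          │           
          │           
          │           
          │           
          │           
          │           
          │           
          │           
          │           
          │           
          │           
          │           
          │           
          │           
          │           


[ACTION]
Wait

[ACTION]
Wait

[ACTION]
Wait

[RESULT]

          │Next:      
          │ ░░        
          │░░         
          │           
          │           
   █      │           
   █      │Score:     
  ██      │0          
          │           
          │           
          │           
          │           
          │           
          │           
          │           
          │           
          │           
          │           
          │           
          │           
          │           
          │           
          │           
          │           


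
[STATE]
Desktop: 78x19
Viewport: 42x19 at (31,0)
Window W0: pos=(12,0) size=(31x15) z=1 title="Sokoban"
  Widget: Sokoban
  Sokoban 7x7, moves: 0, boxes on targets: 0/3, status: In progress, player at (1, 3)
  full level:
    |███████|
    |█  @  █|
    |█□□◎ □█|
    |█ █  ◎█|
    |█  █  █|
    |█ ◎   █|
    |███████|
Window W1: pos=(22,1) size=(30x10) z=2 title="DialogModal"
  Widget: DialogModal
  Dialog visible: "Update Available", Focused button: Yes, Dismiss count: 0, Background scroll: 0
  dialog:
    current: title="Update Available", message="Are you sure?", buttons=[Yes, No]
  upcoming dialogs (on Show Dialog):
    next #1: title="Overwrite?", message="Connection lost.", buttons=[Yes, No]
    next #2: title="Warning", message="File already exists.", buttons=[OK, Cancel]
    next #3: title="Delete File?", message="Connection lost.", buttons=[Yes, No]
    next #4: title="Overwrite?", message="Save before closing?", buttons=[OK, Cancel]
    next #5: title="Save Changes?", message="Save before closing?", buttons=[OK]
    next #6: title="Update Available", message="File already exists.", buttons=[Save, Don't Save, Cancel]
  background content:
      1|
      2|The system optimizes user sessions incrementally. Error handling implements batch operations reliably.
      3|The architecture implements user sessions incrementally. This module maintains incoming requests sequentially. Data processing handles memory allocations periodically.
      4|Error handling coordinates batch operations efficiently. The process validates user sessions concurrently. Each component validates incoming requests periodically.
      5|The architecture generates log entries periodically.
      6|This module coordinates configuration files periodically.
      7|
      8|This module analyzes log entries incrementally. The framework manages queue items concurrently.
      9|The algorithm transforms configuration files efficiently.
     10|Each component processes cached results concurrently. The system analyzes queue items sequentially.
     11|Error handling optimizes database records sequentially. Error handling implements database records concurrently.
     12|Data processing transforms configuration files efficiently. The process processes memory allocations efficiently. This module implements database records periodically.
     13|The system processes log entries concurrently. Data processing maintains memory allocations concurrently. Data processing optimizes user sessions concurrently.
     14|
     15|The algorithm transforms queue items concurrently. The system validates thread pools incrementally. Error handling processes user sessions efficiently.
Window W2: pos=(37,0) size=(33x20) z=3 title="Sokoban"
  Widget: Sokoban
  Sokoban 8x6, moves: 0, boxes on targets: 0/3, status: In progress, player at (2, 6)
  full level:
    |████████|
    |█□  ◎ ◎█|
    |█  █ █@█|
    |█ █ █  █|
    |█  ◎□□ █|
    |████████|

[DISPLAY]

━━━━━━┏━━━━━━━━━━━━━━━━━━━━━━━━━━━━━━━┓   
━━━━━━┃ Sokoban                       ┃   
odal  ┠───────────────────────────────┨   
──────┃████████                       ┃   
──────┃█□  ◎ ◎█                       ┃   
date A┃█  █ █@█                       ┃   
re you┃█ █ █  █                       ┃   
 [Yes]┃█  ◎□□ █                       ┃   
──────┃████████                       ┃   
ule co┃Moves: 0  0/3                  ┃   
━━━━━━┃                               ┃   
      ┃                               ┃   
      ┃                               ┃   
      ┃                               ┃   
━━━━━━┃                               ┃   
      ┃                               ┃   
      ┃                               ┃   
      ┃                               ┃   
      ┃                               ┃   


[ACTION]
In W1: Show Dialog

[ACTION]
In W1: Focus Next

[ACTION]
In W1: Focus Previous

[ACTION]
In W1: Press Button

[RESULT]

━━━━━━┏━━━━━━━━━━━━━━━━━━━━━━━━━━━━━━━┓   
━━━━━━┃ Sokoban                       ┃   
odal  ┠───────────────────────────────┨   
──────┃████████                       ┃   
      ┃█□  ◎ ◎█                       ┃   
em opt┃█  █ █@█                       ┃   
itectu┃█ █ █  █                       ┃   
ndling┃█  ◎□□ █                       ┃   
itectu┃████████                       ┃   
ule co┃Moves: 0  0/3                  ┃   
━━━━━━┃                               ┃   
      ┃                               ┃   
      ┃                               ┃   
      ┃                               ┃   
━━━━━━┃                               ┃   
      ┃                               ┃   
      ┃                               ┃   
      ┃                               ┃   
      ┃                               ┃   


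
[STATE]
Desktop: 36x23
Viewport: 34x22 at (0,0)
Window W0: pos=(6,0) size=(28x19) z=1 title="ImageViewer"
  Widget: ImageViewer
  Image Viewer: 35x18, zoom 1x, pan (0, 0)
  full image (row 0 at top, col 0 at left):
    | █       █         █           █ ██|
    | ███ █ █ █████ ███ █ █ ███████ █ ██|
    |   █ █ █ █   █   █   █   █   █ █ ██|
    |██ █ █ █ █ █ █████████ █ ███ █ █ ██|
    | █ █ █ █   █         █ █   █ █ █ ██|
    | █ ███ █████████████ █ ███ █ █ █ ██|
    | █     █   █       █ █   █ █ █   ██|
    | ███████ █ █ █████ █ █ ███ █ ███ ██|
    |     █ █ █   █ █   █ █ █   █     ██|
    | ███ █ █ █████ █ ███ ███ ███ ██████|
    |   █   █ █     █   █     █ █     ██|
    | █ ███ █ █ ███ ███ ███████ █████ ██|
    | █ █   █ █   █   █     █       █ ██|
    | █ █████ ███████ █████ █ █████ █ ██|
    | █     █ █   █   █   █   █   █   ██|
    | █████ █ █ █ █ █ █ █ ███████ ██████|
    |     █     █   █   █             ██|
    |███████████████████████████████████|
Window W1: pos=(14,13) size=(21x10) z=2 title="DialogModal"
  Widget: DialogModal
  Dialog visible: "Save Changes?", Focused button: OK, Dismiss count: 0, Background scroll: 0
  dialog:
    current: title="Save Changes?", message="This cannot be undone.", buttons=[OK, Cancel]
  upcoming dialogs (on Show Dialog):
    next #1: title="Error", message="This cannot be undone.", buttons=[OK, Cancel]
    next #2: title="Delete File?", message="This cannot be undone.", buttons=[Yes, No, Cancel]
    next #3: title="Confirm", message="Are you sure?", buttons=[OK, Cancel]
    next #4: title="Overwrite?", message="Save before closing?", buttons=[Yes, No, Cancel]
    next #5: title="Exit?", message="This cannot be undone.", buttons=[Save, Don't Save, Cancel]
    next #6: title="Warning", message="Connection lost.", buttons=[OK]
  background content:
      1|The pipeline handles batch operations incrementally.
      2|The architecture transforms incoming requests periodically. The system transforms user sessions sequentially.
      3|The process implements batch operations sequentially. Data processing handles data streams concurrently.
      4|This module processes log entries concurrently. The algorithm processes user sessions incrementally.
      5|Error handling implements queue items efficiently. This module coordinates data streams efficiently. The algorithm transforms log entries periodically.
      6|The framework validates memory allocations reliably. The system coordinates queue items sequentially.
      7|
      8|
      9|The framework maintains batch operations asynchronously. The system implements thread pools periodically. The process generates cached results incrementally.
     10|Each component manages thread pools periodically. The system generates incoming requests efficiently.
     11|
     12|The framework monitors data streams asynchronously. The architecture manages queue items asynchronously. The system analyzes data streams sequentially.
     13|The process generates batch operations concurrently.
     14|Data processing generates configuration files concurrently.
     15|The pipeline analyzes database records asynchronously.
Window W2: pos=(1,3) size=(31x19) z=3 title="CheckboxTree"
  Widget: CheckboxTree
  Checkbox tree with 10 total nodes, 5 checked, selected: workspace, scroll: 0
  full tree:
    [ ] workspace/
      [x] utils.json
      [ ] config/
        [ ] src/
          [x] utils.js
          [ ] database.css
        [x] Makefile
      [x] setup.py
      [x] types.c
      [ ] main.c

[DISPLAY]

      ┏━━━━━━━━━━━━━━━━━━━━━━━━━━┓
      ┃ ImageViewer              ┃
      ┠──────────────────────────┨
 ┏━━━━━━━━━━━━━━━━━━━━━━━━━━━━━┓ ┃
 ┃ CheckboxTree                ┃█┃
 ┠─────────────────────────────┨█┃
 ┃>[-] workspace/              ┃█┃
 ┃   [x] utils.json            ┃ ┃
 ┃   [-] config/               ┃█┃
 ┃     [-] src/                ┃█┃
 ┃       [x] utils.js          ┃█┃
 ┃       [ ] database.css      ┃ ┃
 ┃     [x] Makefile            ┃█┃
 ┃   [x] setup.py              ┃━━
 ┃   [x] types.c               ┃  
 ┃   [ ] main.c                ┃──
 ┃                             ┃le
 ┃                             ┃tr
 ┃                             ┃me
 ┃                             ┃ss
 ┃                             ┃pl
 ┗━━━━━━━━━━━━━━━━━━━━━━━━━━━━━┛id


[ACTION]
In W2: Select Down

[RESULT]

      ┏━━━━━━━━━━━━━━━━━━━━━━━━━━┓
      ┃ ImageViewer              ┃
      ┠──────────────────────────┨
 ┏━━━━━━━━━━━━━━━━━━━━━━━━━━━━━┓ ┃
 ┃ CheckboxTree                ┃█┃
 ┠─────────────────────────────┨█┃
 ┃ [-] workspace/              ┃█┃
 ┃>  [x] utils.json            ┃ ┃
 ┃   [-] config/               ┃█┃
 ┃     [-] src/                ┃█┃
 ┃       [x] utils.js          ┃█┃
 ┃       [ ] database.css      ┃ ┃
 ┃     [x] Makefile            ┃█┃
 ┃   [x] setup.py              ┃━━
 ┃   [x] types.c               ┃  
 ┃   [ ] main.c                ┃──
 ┃                             ┃le
 ┃                             ┃tr
 ┃                             ┃me
 ┃                             ┃ss
 ┃                             ┃pl
 ┗━━━━━━━━━━━━━━━━━━━━━━━━━━━━━┛id


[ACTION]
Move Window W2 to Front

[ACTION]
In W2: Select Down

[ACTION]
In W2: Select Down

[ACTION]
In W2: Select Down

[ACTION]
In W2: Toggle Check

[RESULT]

      ┏━━━━━━━━━━━━━━━━━━━━━━━━━━┓
      ┃ ImageViewer              ┃
      ┠──────────────────────────┨
 ┏━━━━━━━━━━━━━━━━━━━━━━━━━━━━━┓ ┃
 ┃ CheckboxTree                ┃█┃
 ┠─────────────────────────────┨█┃
 ┃ [-] workspace/              ┃█┃
 ┃   [x] utils.json            ┃ ┃
 ┃   [-] config/               ┃█┃
 ┃     [ ] src/                ┃█┃
 ┃>      [ ] utils.js          ┃█┃
 ┃       [ ] database.css      ┃ ┃
 ┃     [x] Makefile            ┃█┃
 ┃   [x] setup.py              ┃━━
 ┃   [x] types.c               ┃  
 ┃   [ ] main.c                ┃──
 ┃                             ┃le
 ┃                             ┃tr
 ┃                             ┃me
 ┃                             ┃ss
 ┃                             ┃pl
 ┗━━━━━━━━━━━━━━━━━━━━━━━━━━━━━┛id


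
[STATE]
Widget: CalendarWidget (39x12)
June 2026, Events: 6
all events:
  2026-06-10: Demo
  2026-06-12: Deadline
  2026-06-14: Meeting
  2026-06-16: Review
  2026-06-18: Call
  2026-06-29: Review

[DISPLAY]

               June 2026               
Mo Tu We Th Fr Sa Su                   
 1  2  3  4  5  6  7                   
 8  9 10* 11 12* 13 14*                
15 16* 17 18* 19 20 21                 
22 23 24 25 26 27 28                   
29* 30                                 
                                       
                                       
                                       
                                       
                                       


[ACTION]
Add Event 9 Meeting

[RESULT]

               June 2026               
Mo Tu We Th Fr Sa Su                   
 1  2  3  4  5  6  7                   
 8  9* 10* 11 12* 13 14*               
15 16* 17 18* 19 20 21                 
22 23 24 25 26 27 28                   
29* 30                                 
                                       
                                       
                                       
                                       
                                       


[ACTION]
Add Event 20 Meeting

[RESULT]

               June 2026               
Mo Tu We Th Fr Sa Su                   
 1  2  3  4  5  6  7                   
 8  9* 10* 11 12* 13 14*               
15 16* 17 18* 19 20* 21                
22 23 24 25 26 27 28                   
29* 30                                 
                                       
                                       
                                       
                                       
                                       


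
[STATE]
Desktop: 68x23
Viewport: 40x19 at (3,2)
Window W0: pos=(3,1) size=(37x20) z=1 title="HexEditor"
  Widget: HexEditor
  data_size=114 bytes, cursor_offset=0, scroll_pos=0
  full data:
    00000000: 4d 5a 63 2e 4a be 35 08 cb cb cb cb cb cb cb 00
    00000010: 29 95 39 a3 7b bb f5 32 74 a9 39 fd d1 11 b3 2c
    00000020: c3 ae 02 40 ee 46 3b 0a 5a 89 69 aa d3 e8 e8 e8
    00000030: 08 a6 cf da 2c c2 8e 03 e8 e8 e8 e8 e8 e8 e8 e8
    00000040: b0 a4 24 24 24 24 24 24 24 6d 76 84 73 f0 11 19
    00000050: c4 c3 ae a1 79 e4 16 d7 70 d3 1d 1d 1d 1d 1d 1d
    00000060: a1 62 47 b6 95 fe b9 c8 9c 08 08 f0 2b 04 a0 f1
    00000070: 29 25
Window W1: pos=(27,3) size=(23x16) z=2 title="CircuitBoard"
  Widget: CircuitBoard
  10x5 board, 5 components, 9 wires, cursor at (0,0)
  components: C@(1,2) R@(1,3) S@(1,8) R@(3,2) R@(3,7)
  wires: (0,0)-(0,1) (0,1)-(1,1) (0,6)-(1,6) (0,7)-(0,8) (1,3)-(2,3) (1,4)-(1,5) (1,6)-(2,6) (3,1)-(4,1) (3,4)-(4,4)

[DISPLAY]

┃ HexEditor                         ┃   
┠───────────────────────┏━━━━━━━━━━━━━━━
┃00000000  4D 5a 63 2e 4┃ CircuitBoard  
┃00000010  29 95 39 a3 7┠───────────────
┃00000020  c3 ae 02 40 e┃   0 1 2 3 4 5 
┃00000030  08 a6 cf da 2┃0  [.]─ ·      
┃00000040  b0 a4 24 24 2┃        │      
┃00000050  c4 c3 ae a1 7┃1       ·   C  
┃00000060  a1 62 47 b6 9┃               
┃00000070  29 25        ┃2              
┃                       ┃               
┃                       ┃3       ·   R  
┃                       ┃        │      
┃                       ┃4       ·      
┃                       ┃Cursor: (0,0)  
┃                       ┃               
┃                       ┗━━━━━━━━━━━━━━━
┃                                   ┃   
┗━━━━━━━━━━━━━━━━━━━━━━━━━━━━━━━━━━━┛   


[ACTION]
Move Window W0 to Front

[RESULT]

┃ HexEditor                         ┃   
┠───────────────────────────────────┨━━━
┃00000000  4D 5a 63 2e 4a be 35 08  ┃d  
┃00000010  29 95 39 a3 7b bb f5 32  ┃───
┃00000020  c3 ae 02 40 ee 46 3b 0a  ┃ 5 
┃00000030  08 a6 cf da 2c c2 8e 03  ┃   
┃00000040  b0 a4 24 24 24 24 24 24  ┃   
┃00000050  c4 c3 ae a1 79 e4 16 d7  ┃C  
┃00000060  a1 62 47 b6 95 fe b9 c8  ┃   
┃00000070  29 25                    ┃   
┃                                   ┃   
┃                                   ┃R  
┃                                   ┃   
┃                                   ┃   
┃                                   ┃)  
┃                                   ┃   
┃                                   ┃━━━
┃                                   ┃   
┗━━━━━━━━━━━━━━━━━━━━━━━━━━━━━━━━━━━┛   


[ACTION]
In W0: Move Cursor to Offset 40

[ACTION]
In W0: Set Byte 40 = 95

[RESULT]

┃ HexEditor                         ┃   
┠───────────────────────────────────┨━━━
┃00000000  4d 5a 63 2e 4a be 35 08  ┃d  
┃00000010  29 95 39 a3 7b bb f5 32  ┃───
┃00000020  c3 ae 02 40 ee 46 3b 0a  ┃ 5 
┃00000030  08 a6 cf da 2c c2 8e 03  ┃   
┃00000040  b0 a4 24 24 24 24 24 24  ┃   
┃00000050  c4 c3 ae a1 79 e4 16 d7  ┃C  
┃00000060  a1 62 47 b6 95 fe b9 c8  ┃   
┃00000070  29 25                    ┃   
┃                                   ┃   
┃                                   ┃R  
┃                                   ┃   
┃                                   ┃   
┃                                   ┃)  
┃                                   ┃   
┃                                   ┃━━━
┃                                   ┃   
┗━━━━━━━━━━━━━━━━━━━━━━━━━━━━━━━━━━━┛   


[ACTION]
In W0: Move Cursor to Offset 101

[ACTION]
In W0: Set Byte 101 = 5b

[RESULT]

┃ HexEditor                         ┃   
┠───────────────────────────────────┨━━━
┃00000000  4d 5a 63 2e 4a be 35 08  ┃d  
┃00000010  29 95 39 a3 7b bb f5 32  ┃───
┃00000020  c3 ae 02 40 ee 46 3b 0a  ┃ 5 
┃00000030  08 a6 cf da 2c c2 8e 03  ┃   
┃00000040  b0 a4 24 24 24 24 24 24  ┃   
┃00000050  c4 c3 ae a1 79 e4 16 d7  ┃C  
┃00000060  a1 62 47 b6 95 5B b9 c8  ┃   
┃00000070  29 25                    ┃   
┃                                   ┃   
┃                                   ┃R  
┃                                   ┃   
┃                                   ┃   
┃                                   ┃)  
┃                                   ┃   
┃                                   ┃━━━
┃                                   ┃   
┗━━━━━━━━━━━━━━━━━━━━━━━━━━━━━━━━━━━┛   


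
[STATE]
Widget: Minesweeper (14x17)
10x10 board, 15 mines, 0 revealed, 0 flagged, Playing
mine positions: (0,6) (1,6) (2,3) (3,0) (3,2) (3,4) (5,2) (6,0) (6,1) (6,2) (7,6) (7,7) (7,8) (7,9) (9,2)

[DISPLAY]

■■■■■■■■■■    
■■■■■■■■■■    
■■■■■■■■■■    
■■■■■■■■■■    
■■■■■■■■■■    
■■■■■■■■■■    
■■■■■■■■■■    
■■■■■■■■■■    
■■■■■■■■■■    
■■■■■■■■■■    
              
              
              
              
              
              
              


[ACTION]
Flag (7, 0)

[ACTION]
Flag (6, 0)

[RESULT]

■■■■■■■■■■    
■■■■■■■■■■    
■■■■■■■■■■    
■■■■■■■■■■    
■■■■■■■■■■    
■■■■■■■■■■    
⚑■■■■■■■■■    
⚑■■■■■■■■■    
■■■■■■■■■■    
■■■■■■■■■■    
              
              
              
              
              
              
              


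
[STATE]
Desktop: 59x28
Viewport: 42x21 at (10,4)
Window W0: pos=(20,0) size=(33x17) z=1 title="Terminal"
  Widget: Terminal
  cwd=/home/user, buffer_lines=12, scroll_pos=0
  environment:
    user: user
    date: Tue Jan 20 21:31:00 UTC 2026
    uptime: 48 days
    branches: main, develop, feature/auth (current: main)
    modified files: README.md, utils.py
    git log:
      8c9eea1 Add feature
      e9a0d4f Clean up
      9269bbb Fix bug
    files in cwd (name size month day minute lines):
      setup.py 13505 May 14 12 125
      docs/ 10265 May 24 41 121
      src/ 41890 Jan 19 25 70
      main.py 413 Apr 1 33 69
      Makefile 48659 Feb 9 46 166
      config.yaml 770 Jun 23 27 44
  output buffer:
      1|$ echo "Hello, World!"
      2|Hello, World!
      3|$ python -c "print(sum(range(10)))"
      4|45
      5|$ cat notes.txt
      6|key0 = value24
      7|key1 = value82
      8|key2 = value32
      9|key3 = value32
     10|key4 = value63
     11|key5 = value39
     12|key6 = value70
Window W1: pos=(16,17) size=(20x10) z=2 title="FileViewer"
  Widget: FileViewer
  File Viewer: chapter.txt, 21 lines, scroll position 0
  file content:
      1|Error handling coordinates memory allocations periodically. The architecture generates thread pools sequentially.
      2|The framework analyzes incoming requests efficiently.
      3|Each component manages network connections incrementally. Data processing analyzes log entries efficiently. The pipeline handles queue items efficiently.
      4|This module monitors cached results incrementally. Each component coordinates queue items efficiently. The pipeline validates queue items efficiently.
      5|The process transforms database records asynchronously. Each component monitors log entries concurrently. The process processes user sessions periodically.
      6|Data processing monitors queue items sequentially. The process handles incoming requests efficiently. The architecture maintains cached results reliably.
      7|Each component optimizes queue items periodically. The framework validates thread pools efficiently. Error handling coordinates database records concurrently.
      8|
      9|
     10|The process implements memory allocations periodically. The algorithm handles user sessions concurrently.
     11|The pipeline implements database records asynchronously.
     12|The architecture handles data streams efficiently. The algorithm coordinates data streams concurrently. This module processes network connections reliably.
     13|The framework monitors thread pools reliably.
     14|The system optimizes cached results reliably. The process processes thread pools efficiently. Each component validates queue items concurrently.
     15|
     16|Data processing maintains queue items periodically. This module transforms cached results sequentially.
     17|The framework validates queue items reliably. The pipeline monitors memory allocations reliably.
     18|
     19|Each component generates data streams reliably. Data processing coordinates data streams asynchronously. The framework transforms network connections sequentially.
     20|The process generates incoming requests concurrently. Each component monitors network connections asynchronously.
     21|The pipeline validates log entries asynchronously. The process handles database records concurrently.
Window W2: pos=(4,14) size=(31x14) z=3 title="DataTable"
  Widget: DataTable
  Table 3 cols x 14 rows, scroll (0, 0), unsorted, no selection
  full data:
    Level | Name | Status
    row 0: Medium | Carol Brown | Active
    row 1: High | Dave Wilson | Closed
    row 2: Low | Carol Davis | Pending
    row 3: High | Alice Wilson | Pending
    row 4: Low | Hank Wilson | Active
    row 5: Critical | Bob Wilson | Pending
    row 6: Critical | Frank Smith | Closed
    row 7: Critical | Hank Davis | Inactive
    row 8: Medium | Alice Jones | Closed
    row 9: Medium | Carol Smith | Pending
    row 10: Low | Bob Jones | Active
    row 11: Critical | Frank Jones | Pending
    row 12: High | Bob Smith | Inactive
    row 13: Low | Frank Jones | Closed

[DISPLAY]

          ┃Hello, World!                  
          ┃$ python -c "print(sum(range(10
          ┃45                             
          ┃$ cat notes.txt                
          ┃key0 = value24                 
          ┃key1 = value82                 
          ┃key2 = value32                 
          ┃key3 = value32                 
          ┃key4 = value63                 
          ┃key5 = value39                 
━━━━━━━━━━━━━━━━━━━━━━━━┓                 
Table                   ┃                 
────────────────────────┨━━━━━━━━━━━━━━━━━
   │Name        │Status ┃┓                
───┼────────────┼───────┃┃                
m  │Carol Brown │Active ┃┨                
   │Dave Wilson │Closed ┃┃                
   │Carol Davis │Pending┃┃                
   │Alice Wilson│Pending┃┃                
   │Hank Wilson │Active ┃┃                
cal│Bob Wilson  │Pending┃┃                


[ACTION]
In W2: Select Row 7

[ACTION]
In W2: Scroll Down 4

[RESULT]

          ┃Hello, World!                  
          ┃$ python -c "print(sum(range(10
          ┃45                             
          ┃$ cat notes.txt                
          ┃key0 = value24                 
          ┃key1 = value82                 
          ┃key2 = value32                 
          ┃key3 = value32                 
          ┃key4 = value63                 
          ┃key5 = value39                 
━━━━━━━━━━━━━━━━━━━━━━━━┓                 
Table                   ┃                 
────────────────────────┨━━━━━━━━━━━━━━━━━
   │Name        │Status ┃┓                
───┼────────────┼───────┃┃                
   │Hank Wilson │Active ┃┨                
cal│Bob Wilson  │Pending┃┃                
cal│Frank Smith │Closed ┃┃                
cal│Hank Davis  │Inactiv┃┃                
m  │Alice Jones │Closed ┃┃                
m  │Carol Smith │Pending┃┃                


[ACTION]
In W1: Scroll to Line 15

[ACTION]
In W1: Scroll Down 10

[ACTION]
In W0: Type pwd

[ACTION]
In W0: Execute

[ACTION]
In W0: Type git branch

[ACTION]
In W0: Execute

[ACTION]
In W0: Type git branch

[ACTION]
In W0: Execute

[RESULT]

          ┃key6 = value70                 
          ┃$ pwd                          
          ┃/home/user                     
          ┃$ git branch                   
          ┃* main                         
          ┃  develop                      
          ┃  feature/auth                 
          ┃$ git branch                   
          ┃* main                         
          ┃  develop                      
━━━━━━━━━━━━━━━━━━━━━━━━┓                 
Table                   ┃                 
────────────────────────┨━━━━━━━━━━━━━━━━━
   │Name        │Status ┃┓                
───┼────────────┼───────┃┃                
   │Hank Wilson │Active ┃┨                
cal│Bob Wilson  │Pending┃┃                
cal│Frank Smith │Closed ┃┃                
cal│Hank Davis  │Inactiv┃┃                
m  │Alice Jones │Closed ┃┃                
m  │Carol Smith │Pending┃┃                
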